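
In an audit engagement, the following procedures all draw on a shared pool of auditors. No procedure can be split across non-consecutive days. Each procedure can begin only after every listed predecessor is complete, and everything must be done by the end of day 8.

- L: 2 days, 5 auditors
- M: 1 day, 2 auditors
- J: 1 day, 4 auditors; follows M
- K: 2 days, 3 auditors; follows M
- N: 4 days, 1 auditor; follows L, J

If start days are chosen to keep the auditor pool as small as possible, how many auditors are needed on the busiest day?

5

Early-start (L@1, M@1, J@2, K@2, N@3) gives peak 12: d1:7  d2:12  d3:4  d4:1  d5:1  d6:1  d7:0  d8:0.
Shift M→3, J→4, K→5, N→5.
Schedule L@1, M@3, J@4, K@5, N@5: d1:5  d2:5  d3:2  d4:4  d5:4  d6:4  d7:1  d8:1 — peak 5.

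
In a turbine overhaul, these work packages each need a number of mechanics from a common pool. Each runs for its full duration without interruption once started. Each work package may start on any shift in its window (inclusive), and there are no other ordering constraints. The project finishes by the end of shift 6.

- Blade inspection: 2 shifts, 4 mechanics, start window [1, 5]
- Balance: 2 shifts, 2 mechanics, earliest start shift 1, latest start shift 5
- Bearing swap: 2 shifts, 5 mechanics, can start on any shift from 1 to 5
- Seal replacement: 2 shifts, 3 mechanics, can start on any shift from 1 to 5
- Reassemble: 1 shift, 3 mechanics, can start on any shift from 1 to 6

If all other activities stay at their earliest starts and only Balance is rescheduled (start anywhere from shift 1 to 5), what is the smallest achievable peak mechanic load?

Balance@1: s1:17  s2:14  s3:0  s4:0  s5:0  s6:0 → peak 17
Balance@2: s1:15  s2:14  s3:2  s4:0  s5:0  s6:0 → peak 15
Balance@3: s1:15  s2:12  s3:2  s4:2  s5:0  s6:0 → peak 15
Balance@4: s1:15  s2:12  s3:0  s4:2  s5:2  s6:0 → peak 15
Balance@5: s1:15  s2:12  s3:0  s4:0  s5:2  s6:2 → peak 15
Best is Balance@2, peak 15.

15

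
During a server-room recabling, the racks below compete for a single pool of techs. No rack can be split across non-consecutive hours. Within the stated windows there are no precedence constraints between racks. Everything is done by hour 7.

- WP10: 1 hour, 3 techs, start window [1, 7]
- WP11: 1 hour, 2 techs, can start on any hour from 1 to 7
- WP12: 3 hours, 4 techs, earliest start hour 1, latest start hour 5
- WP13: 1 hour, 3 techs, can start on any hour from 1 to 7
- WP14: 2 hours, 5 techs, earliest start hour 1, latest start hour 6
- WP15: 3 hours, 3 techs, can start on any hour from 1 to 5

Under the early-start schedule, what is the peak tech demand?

20

Early-start schedule: WP10@1, WP11@1, WP12@1, WP13@1, WP14@1, WP15@1.
Load per hour: hour 1: 20, hour 2: 12, hour 3: 7, hour 4: 0, hour 5: 0, hour 6: 0, hour 7: 0.
Peak is 20.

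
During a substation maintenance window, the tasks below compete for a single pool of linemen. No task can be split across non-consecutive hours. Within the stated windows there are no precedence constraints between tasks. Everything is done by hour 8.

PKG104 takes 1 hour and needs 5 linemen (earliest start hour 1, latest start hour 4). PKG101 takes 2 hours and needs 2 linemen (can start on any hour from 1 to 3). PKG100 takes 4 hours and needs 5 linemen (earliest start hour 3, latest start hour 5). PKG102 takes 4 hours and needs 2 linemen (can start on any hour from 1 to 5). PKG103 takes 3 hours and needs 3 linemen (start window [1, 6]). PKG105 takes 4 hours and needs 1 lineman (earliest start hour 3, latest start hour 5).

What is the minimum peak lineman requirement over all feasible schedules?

Early-start (PKG104@1, PKG101@1, PKG100@3, PKG102@1, PKG103@1, PKG105@3) gives peak 12: h1:12  h2:7  h3:11  h4:8  h5:6  h6:6  h7:0  h8:0.
Shift PKG101→2, PKG100→5, PKG103→2, PKG105→4.
Schedule PKG104@1, PKG101@2, PKG100@5, PKG102@1, PKG103@2, PKG105@4: h1:7  h2:7  h3:7  h4:6  h5:6  h6:6  h7:6  h8:5 — peak 7.
Total lineman-hours = 50 over 8 hours ⇒ peak ≥ ⌈50/8⌉ = 7, so 7 is optimal.

7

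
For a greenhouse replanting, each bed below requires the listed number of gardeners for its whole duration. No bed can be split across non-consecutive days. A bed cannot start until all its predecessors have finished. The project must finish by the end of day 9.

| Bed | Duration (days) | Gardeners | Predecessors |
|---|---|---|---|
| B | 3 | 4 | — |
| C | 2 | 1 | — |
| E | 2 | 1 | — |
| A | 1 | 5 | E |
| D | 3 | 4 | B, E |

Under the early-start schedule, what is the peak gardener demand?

9

Early-start schedule: B@1, C@1, E@1, A@3, D@4.
Load per day: day 1: 6, day 2: 6, day 3: 9, day 4: 4, day 5: 4, day 6: 4, day 7: 0, day 8: 0, day 9: 0.
Peak is 9.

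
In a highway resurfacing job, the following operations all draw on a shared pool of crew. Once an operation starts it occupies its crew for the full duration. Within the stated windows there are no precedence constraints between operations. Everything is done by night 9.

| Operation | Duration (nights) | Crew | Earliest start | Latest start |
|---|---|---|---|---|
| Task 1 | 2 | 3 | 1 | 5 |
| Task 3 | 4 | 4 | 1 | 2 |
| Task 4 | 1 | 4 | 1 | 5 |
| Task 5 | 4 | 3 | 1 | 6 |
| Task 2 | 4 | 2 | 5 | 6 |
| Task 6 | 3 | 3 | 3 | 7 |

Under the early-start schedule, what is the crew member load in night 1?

14

At early start, night 1 has: Task 1, Task 3, Task 4, Task 5.
Demand: 3 + 4 + 4 + 3 = 14.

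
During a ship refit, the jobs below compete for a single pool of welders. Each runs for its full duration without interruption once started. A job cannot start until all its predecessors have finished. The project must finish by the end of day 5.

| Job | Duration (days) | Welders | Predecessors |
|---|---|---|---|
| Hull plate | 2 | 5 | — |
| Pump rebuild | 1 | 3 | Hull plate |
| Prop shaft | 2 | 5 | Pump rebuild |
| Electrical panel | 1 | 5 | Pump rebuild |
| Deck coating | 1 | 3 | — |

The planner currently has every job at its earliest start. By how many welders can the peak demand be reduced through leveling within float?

0

Early-start peak: d1:8  d2:5  d3:3  d4:10  d5:5 ⇒ 10.
Leveled (Hull plate@1, Pump rebuild@3, Prop shaft@4, Electrical panel@4, Deck coating@1): d1:8  d2:5  d3:3  d4:10  d5:5 ⇒ 10.
Reduction 10 − 10 = 0.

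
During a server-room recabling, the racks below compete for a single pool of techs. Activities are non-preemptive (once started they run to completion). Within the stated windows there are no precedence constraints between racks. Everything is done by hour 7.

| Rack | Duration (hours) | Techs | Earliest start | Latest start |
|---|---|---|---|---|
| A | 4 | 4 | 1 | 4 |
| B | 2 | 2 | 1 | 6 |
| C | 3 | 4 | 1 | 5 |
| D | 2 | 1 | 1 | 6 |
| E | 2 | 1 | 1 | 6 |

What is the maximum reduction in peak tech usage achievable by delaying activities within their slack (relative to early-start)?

Early-start peak: h1:12  h2:12  h3:8  h4:4  h5:0  h6:0  h7:0 ⇒ 12.
Leveled (A@1, B@1, C@5, D@3, E@3): h1:6  h2:6  h3:6  h4:6  h5:4  h6:4  h7:4 ⇒ 6.
Reduction 12 − 6 = 6.

6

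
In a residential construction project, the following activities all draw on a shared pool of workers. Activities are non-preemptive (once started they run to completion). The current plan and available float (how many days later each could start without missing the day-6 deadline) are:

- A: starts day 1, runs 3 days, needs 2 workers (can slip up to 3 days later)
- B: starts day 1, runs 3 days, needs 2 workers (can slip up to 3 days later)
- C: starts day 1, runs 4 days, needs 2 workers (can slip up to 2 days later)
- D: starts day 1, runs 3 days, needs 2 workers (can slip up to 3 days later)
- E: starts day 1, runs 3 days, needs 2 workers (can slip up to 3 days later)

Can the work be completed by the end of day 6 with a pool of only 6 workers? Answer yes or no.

Schedule A@1, B@1, C@1, D@4, E@4: d1:6  d2:6  d3:6  d4:6  d5:4  d6:4 — peak 6 ≤ 6.

yes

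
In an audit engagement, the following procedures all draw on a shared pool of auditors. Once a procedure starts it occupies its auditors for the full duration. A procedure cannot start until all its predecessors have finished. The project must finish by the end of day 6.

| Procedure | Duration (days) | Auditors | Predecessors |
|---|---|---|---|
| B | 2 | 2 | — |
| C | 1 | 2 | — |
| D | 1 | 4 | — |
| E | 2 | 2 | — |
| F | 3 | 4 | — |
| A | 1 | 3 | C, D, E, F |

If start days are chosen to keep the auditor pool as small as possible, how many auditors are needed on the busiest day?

6

Early-start (B@1, C@1, D@1, E@1, F@1, A@4) gives peak 14: d1:14  d2:8  d3:4  d4:3  d5:0  d6:0.
Shift D→2, E→3, F→3, A→6.
Schedule B@1, C@1, D@2, E@3, F@3, A@6: d1:4  d2:6  d3:6  d4:6  d5:4  d6:3 — peak 6.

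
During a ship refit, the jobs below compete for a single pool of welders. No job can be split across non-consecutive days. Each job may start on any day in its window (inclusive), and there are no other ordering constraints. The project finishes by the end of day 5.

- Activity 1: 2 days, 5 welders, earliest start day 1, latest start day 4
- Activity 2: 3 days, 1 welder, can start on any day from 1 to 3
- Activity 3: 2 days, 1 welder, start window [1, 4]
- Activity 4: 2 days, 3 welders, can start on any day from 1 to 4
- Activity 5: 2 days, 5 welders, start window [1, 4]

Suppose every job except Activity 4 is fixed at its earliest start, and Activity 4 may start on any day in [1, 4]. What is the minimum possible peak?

Activity 4@1: d1:15  d2:15  d3:1  d4:0  d5:0 → peak 15
Activity 4@2: d1:12  d2:15  d3:4  d4:0  d5:0 → peak 15
Activity 4@3: d1:12  d2:12  d3:4  d4:3  d5:0 → peak 12
Activity 4@4: d1:12  d2:12  d3:1  d4:3  d5:3 → peak 12
Best is Activity 4@3, peak 12.

12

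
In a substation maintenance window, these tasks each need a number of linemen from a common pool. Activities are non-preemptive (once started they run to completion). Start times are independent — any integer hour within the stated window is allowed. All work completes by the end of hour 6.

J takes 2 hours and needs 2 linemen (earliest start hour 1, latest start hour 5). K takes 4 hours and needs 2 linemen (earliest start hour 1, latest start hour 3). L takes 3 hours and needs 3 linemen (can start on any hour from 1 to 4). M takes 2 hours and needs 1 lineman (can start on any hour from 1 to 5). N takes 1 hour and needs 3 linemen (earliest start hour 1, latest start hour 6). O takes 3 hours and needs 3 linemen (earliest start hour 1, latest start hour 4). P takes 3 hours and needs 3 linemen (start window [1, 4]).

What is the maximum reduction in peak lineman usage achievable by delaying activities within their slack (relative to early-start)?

Early-start peak: h1:17  h2:14  h3:11  h4:2  h5:0  h6:0 ⇒ 17.
Leveled (J@1, K@1, L@1, M@1, N@3, O@4, P@4): h1:8  h2:8  h3:8  h4:8  h5:6  h6:6 ⇒ 8.
Reduction 17 − 8 = 9.

9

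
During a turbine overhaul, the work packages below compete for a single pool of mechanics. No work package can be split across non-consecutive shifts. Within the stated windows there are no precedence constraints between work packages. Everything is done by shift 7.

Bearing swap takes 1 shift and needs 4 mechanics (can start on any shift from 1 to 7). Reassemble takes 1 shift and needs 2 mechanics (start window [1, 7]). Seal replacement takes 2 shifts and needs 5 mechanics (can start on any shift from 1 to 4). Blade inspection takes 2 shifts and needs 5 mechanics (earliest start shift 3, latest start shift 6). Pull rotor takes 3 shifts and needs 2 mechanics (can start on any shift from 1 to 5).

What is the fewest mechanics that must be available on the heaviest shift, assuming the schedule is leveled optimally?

6

Early-start (Bearing swap@1, Reassemble@1, Seal replacement@1, Blade inspection@3, Pull rotor@1) gives peak 13: s1:13  s2:7  s3:7  s4:5  s5:0  s6:0  s7:0.
Shift Reassemble→2, Seal replacement→4, Blade inspection→6.
Schedule Bearing swap@1, Reassemble@2, Seal replacement@4, Blade inspection@6, Pull rotor@1: s1:6  s2:4  s3:2  s4:5  s5:5  s6:5  s7:5 — peak 6.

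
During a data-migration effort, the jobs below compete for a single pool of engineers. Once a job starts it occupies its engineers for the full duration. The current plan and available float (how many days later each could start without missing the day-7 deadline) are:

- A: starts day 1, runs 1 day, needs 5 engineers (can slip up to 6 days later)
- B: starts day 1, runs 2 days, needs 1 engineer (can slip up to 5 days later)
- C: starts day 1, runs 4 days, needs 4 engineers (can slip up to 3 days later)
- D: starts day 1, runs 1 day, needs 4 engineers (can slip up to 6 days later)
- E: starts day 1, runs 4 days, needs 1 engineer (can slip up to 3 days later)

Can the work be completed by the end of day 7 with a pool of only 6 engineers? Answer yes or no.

yes

Schedule A@1, B@2, C@2, D@6, E@4: d1:5  d2:5  d3:5  d4:5  d5:5  d6:5  d7:1 — peak 5 ≤ 6.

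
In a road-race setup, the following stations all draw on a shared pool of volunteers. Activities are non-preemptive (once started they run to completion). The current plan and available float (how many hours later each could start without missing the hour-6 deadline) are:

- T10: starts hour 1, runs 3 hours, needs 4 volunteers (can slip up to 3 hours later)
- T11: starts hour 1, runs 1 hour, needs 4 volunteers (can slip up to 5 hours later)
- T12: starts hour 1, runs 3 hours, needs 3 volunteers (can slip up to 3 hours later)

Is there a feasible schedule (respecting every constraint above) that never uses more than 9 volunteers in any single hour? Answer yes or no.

yes

Schedule T10@1, T11@4, T12@1: h1:7  h2:7  h3:7  h4:4  h5:0  h6:0 — peak 7 ≤ 9.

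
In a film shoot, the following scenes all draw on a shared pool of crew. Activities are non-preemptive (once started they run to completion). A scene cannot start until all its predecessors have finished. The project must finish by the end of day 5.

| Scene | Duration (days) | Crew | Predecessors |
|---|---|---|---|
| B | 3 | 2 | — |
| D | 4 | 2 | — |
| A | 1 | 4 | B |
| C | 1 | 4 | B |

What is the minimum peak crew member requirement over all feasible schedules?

6

Early-start (B@1, D@1, A@4, C@4) gives peak 10: d1:4  d2:4  d3:4  d4:10  d5:0.
Shift C→5.
Schedule B@1, D@1, A@4, C@5: d1:4  d2:4  d3:4  d4:6  d5:4 — peak 6.
No arrangement of the 10 feasible schedules does better.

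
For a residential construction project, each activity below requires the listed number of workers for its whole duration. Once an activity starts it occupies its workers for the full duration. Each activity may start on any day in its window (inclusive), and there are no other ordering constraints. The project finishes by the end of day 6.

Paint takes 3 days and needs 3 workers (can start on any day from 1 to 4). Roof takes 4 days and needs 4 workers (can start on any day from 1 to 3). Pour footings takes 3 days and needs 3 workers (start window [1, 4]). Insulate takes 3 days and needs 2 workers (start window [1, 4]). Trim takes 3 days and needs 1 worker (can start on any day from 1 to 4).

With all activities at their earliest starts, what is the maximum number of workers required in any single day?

13

Early-start schedule: Paint@1, Roof@1, Pour footings@1, Insulate@1, Trim@1.
Load per day: day 1: 13, day 2: 13, day 3: 13, day 4: 4, day 5: 0, day 6: 0.
Peak is 13.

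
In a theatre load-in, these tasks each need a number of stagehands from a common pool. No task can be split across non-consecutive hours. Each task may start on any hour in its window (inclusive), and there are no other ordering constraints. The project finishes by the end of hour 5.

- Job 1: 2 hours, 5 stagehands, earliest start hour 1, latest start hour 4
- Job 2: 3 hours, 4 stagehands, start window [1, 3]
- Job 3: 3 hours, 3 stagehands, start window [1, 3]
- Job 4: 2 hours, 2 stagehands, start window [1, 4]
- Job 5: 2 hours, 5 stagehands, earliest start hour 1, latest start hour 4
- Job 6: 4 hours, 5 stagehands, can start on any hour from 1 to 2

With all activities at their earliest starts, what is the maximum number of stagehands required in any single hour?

24

Early-start schedule: Job 1@1, Job 2@1, Job 3@1, Job 4@1, Job 5@1, Job 6@1.
Load per hour: hour 1: 24, hour 2: 24, hour 3: 12, hour 4: 5, hour 5: 0.
Peak is 24.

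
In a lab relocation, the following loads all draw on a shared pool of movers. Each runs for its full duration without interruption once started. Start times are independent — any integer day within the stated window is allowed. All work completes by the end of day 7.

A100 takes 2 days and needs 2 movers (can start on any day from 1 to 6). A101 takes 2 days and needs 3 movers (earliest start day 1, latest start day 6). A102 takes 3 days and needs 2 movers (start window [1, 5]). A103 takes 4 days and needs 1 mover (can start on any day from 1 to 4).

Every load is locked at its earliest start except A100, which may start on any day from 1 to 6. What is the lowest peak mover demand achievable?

A100@1: d1:8  d2:8  d3:3  d4:1  d5:0  d6:0  d7:0 → peak 8
A100@2: d1:6  d2:8  d3:5  d4:1  d5:0  d6:0  d7:0 → peak 8
A100@3: d1:6  d2:6  d3:5  d4:3  d5:0  d6:0  d7:0 → peak 6
A100@4: d1:6  d2:6  d3:3  d4:3  d5:2  d6:0  d7:0 → peak 6
A100@5: d1:6  d2:6  d3:3  d4:1  d5:2  d6:2  d7:0 → peak 6
A100@6: d1:6  d2:6  d3:3  d4:1  d5:0  d6:2  d7:2 → peak 6
Best is A100@3, peak 6.

6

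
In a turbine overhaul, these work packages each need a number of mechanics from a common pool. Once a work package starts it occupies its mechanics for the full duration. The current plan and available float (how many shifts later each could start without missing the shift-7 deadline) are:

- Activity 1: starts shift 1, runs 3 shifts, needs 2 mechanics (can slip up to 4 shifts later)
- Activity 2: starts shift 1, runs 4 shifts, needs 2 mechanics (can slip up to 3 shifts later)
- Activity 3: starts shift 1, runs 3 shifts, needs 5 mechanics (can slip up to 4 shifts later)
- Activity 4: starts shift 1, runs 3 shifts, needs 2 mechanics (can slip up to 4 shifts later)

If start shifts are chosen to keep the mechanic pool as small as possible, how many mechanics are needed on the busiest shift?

Early-start (Activity 1@1, Activity 2@1, Activity 3@1, Activity 4@1) gives peak 11: s1:11  s2:11  s3:11  s4:2  s5:0  s6:0  s7:0.
Shift Activity 3→5.
Schedule Activity 1@1, Activity 2@1, Activity 3@5, Activity 4@1: s1:6  s2:6  s3:6  s4:2  s5:5  s6:5  s7:5 — peak 6.

6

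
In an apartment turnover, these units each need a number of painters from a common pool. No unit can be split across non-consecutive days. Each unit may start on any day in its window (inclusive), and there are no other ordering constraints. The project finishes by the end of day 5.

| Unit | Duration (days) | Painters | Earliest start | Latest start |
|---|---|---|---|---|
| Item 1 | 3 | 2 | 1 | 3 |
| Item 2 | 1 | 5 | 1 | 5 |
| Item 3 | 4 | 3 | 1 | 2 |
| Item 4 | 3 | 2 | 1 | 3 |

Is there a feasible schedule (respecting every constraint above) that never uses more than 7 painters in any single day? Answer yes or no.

yes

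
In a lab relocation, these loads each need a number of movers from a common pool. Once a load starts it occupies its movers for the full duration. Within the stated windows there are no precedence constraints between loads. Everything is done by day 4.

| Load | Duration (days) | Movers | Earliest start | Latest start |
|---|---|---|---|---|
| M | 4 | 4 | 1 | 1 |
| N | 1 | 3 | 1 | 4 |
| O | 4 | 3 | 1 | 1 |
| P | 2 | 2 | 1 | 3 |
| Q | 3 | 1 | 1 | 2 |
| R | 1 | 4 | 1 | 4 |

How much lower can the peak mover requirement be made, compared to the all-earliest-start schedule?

Early-start peak: d1:17  d2:10  d3:8  d4:7 ⇒ 17.
Leveled (M@1, N@1, O@1, P@2, Q@1, R@4): d1:11  d2:10  d3:10  d4:11 ⇒ 11.
Reduction 17 − 11 = 6.

6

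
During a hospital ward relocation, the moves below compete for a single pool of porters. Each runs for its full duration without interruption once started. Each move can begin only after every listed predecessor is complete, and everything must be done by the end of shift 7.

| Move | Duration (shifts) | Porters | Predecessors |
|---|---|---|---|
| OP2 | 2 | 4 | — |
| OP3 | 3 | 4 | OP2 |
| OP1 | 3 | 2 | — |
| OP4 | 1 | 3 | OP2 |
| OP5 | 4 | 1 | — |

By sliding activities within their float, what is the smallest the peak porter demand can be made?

6

Early-start (OP2@1, OP3@3, OP1@1, OP4@3, OP5@1) gives peak 10: s1:7  s2:7  s3:10  s4:5  s5:4  s6:0  s7:0.
Shift OP4→6, OP5→4.
Schedule OP2@1, OP3@3, OP1@1, OP4@6, OP5@4: s1:6  s2:6  s3:6  s4:5  s5:5  s6:4  s7:1 — peak 6.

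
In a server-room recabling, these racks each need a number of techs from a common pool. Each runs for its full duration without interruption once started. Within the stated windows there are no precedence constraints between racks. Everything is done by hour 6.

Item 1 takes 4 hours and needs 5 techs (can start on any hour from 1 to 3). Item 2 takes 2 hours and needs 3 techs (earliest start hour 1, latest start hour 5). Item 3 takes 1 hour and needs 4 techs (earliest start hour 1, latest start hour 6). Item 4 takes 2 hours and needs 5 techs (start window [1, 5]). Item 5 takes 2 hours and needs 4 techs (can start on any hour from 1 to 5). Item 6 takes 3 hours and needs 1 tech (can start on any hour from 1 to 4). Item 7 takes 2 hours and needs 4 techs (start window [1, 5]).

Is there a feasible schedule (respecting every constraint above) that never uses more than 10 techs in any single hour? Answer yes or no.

no

The minimum achievable peak is 11; 10 < 11, so no feasible schedule stays within the cap.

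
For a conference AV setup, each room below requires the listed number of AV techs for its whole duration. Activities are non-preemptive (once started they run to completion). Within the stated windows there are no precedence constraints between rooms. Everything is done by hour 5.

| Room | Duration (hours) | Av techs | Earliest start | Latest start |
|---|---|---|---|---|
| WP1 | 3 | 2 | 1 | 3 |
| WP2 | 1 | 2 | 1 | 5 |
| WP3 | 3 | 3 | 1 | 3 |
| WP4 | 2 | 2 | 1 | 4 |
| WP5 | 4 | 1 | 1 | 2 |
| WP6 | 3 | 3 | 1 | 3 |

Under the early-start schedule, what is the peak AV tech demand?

Early-start schedule: WP1@1, WP2@1, WP3@1, WP4@1, WP5@1, WP6@1.
Load per hour: hour 1: 13, hour 2: 11, hour 3: 9, hour 4: 1, hour 5: 0.
Peak is 13.

13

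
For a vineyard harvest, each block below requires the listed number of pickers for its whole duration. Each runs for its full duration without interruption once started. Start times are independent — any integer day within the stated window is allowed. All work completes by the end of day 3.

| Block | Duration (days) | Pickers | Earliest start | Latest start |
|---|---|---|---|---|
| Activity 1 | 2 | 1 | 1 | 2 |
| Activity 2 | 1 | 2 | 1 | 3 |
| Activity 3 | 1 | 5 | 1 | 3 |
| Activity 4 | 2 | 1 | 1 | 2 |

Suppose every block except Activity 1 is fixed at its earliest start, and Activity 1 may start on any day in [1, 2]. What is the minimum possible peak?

Activity 1@1: d1:9  d2:2  d3:0 → peak 9
Activity 1@2: d1:8  d2:2  d3:1 → peak 8
Best is Activity 1@2, peak 8.

8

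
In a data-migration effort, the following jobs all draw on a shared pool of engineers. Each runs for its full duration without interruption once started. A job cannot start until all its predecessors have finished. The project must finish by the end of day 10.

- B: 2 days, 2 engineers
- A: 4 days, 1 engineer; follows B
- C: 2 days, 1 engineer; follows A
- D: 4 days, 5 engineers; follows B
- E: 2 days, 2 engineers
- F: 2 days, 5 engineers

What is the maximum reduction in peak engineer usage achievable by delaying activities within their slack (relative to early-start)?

3

Early-start peak: d1:9  d2:9  d3:6  d4:6  d5:6  d6:6  d7:1  d8:1  d9:0  d10:0 ⇒ 9.
Leveled (B@1, A@3, C@7, D@3, E@1, F@7): d1:4  d2:4  d3:6  d4:6  d5:6  d6:6  d7:6  d8:6  d9:0  d10:0 ⇒ 6.
Reduction 9 − 6 = 3.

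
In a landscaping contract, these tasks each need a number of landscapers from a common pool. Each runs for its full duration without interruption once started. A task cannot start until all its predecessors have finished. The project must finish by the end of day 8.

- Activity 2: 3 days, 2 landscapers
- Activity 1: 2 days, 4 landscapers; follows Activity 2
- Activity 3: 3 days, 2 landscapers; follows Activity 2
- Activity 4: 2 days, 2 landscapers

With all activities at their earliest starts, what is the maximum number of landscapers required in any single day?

6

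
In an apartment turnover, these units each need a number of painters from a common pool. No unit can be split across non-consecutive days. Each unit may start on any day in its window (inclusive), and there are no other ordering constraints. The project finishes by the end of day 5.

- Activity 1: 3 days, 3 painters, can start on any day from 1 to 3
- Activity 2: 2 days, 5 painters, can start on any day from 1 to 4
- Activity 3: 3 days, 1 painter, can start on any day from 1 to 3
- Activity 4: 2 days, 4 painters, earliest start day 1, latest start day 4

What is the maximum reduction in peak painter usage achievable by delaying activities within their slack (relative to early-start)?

6

Early-start peak: d1:13  d2:13  d3:4  d4:0  d5:0 ⇒ 13.
Leveled (Activity 1@1, Activity 2@4, Activity 3@3, Activity 4@1): d1:7  d2:7  d3:4  d4:6  d5:6 ⇒ 7.
Reduction 13 − 7 = 6.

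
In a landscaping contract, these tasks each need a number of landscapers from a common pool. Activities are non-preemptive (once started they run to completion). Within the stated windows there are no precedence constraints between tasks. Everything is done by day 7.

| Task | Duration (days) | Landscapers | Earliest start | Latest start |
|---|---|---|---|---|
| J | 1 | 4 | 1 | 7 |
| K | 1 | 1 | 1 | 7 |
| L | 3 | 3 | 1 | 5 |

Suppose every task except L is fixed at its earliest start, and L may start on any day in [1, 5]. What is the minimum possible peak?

L@1: d1:8  d2:3  d3:3  d4:0  d5:0  d6:0  d7:0 → peak 8
L@2: d1:5  d2:3  d3:3  d4:3  d5:0  d6:0  d7:0 → peak 5
L@3: d1:5  d2:0  d3:3  d4:3  d5:3  d6:0  d7:0 → peak 5
L@4: d1:5  d2:0  d3:0  d4:3  d5:3  d6:3  d7:0 → peak 5
L@5: d1:5  d2:0  d3:0  d4:0  d5:3  d6:3  d7:3 → peak 5
Best is L@2, peak 5.

5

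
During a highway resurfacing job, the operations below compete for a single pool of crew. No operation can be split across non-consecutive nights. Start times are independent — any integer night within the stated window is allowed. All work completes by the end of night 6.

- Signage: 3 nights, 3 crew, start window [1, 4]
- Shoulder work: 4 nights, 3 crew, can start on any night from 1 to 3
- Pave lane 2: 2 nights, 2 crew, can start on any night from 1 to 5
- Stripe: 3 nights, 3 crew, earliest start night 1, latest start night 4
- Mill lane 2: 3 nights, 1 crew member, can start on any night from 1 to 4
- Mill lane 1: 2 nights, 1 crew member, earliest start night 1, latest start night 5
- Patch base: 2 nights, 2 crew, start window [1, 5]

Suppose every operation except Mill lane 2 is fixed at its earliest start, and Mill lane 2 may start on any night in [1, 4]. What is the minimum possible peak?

Mill lane 2@1: n1:15  n2:15  n3:10  n4:3  n5:0  n6:0 → peak 15
Mill lane 2@2: n1:14  n2:15  n3:10  n4:4  n5:0  n6:0 → peak 15
Mill lane 2@3: n1:14  n2:14  n3:10  n4:4  n5:1  n6:0 → peak 14
Mill lane 2@4: n1:14  n2:14  n3:9  n4:4  n5:1  n6:1 → peak 14
Best is Mill lane 2@3, peak 14.

14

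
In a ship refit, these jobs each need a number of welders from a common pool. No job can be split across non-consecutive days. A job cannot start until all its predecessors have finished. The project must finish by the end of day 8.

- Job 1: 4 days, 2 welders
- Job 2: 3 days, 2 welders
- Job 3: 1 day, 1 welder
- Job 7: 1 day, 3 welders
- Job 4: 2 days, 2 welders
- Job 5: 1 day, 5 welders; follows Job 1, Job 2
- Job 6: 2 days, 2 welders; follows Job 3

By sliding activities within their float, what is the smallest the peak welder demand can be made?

5

Early-start (Job 1@1, Job 2@1, Job 3@1, Job 7@1, Job 4@1, Job 5@5, Job 6@2) gives peak 10: d1:10  d2:8  d3:6  d4:2  d5:5  d6:0  d7:0  d8:0.
Shift Job 7→4, Job 4→5, Job 5→7, Job 6→5.
Schedule Job 1@1, Job 2@1, Job 3@1, Job 7@4, Job 4@5, Job 5@7, Job 6@5: d1:5  d2:4  d3:4  d4:5  d5:4  d6:4  d7:5  d8:0 — peak 5.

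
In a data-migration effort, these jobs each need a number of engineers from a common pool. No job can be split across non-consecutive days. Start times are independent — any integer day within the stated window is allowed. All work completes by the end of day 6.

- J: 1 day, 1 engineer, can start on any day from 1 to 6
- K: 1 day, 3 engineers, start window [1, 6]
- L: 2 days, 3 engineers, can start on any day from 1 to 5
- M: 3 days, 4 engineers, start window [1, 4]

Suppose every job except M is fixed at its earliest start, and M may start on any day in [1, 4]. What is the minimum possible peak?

M@1: d1:11  d2:7  d3:4  d4:0  d5:0  d6:0 → peak 11
M@2: d1:7  d2:7  d3:4  d4:4  d5:0  d6:0 → peak 7
M@3: d1:7  d2:3  d3:4  d4:4  d5:4  d6:0 → peak 7
M@4: d1:7  d2:3  d3:0  d4:4  d5:4  d6:4 → peak 7
Best is M@2, peak 7.

7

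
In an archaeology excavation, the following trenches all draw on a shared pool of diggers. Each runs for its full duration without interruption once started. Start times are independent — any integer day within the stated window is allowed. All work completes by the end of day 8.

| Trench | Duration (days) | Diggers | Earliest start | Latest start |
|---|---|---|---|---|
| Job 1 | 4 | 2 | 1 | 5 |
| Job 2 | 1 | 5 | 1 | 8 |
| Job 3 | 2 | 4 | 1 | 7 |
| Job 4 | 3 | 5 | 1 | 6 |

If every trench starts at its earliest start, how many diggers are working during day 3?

At early start, day 3 has: Job 1, Job 4.
Demand: 2 + 5 = 7.

7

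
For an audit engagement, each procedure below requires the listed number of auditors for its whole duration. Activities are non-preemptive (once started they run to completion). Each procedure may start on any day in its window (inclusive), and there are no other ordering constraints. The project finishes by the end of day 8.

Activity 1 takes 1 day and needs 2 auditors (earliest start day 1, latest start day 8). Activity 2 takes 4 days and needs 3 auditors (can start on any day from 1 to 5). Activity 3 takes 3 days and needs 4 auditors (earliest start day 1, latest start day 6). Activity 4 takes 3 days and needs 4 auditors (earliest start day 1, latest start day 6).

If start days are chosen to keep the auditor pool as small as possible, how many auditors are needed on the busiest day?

Early-start (Activity 1@1, Activity 2@1, Activity 3@1, Activity 4@1) gives peak 13: d1:13  d2:11  d3:11  d4:3  d5:0  d6:0  d7:0  d8:0.
Shift Activity 3→2, Activity 4→5.
Schedule Activity 1@1, Activity 2@1, Activity 3@2, Activity 4@5: d1:5  d2:7  d3:7  d4:7  d5:4  d6:4  d7:4  d8:0 — peak 7.

7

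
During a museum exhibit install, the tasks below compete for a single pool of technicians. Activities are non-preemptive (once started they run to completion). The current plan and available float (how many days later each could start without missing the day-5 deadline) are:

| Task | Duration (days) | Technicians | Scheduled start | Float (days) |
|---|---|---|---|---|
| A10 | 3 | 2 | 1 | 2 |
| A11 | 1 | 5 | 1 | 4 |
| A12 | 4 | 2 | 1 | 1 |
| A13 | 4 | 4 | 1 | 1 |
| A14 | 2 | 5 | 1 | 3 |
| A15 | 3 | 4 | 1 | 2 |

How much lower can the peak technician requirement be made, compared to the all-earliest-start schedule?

10

Early-start peak: d1:22  d2:17  d3:12  d4:6  d5:0 ⇒ 22.
Leveled (A10@1, A11@1, A12@2, A13@2, A14@4, A15@1): d1:11  d2:12  d3:12  d4:11  d5:11 ⇒ 12.
Reduction 22 − 12 = 10.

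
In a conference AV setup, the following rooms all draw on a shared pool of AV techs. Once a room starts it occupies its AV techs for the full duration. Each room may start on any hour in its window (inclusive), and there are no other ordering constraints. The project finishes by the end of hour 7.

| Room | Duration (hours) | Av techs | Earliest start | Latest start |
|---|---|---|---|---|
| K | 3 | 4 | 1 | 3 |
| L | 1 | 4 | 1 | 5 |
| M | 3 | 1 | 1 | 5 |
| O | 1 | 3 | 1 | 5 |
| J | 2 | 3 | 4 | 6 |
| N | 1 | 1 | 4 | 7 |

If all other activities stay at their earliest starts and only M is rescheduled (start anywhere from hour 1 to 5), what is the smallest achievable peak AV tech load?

11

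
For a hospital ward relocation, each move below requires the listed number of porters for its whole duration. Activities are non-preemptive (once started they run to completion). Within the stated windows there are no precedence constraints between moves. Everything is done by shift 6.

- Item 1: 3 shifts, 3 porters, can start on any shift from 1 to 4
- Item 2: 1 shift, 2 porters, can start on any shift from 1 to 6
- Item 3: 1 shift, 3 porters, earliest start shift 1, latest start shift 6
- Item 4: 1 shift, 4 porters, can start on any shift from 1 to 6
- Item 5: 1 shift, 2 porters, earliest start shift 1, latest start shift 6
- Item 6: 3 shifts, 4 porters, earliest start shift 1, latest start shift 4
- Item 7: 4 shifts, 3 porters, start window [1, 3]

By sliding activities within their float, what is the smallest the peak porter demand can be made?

8

Early-start (Item 1@1, Item 2@1, Item 3@1, Item 4@1, Item 5@1, Item 6@1, Item 7@1) gives peak 21: s1:21  s2:10  s3:10  s4:3  s5:0  s6:0.
Shift Item 4→2, Item 5→3, Item 6→4, Item 7→3.
Schedule Item 1@1, Item 2@1, Item 3@1, Item 4@2, Item 5@3, Item 6@4, Item 7@3: s1:8  s2:7  s3:8  s4:7  s5:7  s6:7 — peak 8.
Total porter-shifts = 44 over 6 shifts ⇒ peak ≥ ⌈44/6⌉ = 8, so 8 is optimal.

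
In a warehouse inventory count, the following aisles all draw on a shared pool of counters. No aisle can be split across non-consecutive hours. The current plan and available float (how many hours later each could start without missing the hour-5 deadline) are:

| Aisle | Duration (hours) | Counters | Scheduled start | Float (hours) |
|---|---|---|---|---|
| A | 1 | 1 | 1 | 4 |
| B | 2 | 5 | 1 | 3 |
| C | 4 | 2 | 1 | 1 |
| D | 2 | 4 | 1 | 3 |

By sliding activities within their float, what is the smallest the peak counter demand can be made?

Early-start (A@1, B@1, C@1, D@1) gives peak 12: h1:12  h2:11  h3:2  h4:2  h5:0.
Shift C→2, D→3.
Schedule A@1, B@1, C@2, D@3: h1:6  h2:7  h3:6  h4:6  h5:2 — peak 7.

7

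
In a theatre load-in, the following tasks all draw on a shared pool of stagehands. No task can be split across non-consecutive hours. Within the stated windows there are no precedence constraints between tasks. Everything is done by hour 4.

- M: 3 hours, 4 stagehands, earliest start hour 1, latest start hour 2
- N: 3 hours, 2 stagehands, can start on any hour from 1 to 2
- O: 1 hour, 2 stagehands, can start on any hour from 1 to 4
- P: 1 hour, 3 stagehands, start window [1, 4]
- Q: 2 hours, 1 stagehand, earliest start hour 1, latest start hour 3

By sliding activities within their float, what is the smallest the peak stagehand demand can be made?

7

Early-start (M@1, N@1, O@1, P@1, Q@1) gives peak 12: h1:12  h2:7  h3:6  h4:0.
Shift O→4, P→4.
Schedule M@1, N@1, O@4, P@4, Q@1: h1:7  h2:7  h3:6  h4:5 — peak 7.
Total stagehand-hours = 25 over 4 hours ⇒ peak ≥ ⌈25/4⌉ = 7, so 7 is optimal.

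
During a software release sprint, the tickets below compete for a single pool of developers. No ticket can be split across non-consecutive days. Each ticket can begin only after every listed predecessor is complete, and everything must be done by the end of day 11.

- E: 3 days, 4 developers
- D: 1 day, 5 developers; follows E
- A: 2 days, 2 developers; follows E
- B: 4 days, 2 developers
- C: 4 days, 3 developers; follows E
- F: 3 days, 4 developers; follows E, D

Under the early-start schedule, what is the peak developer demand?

12

Early-start schedule: E@1, D@4, A@4, B@1, C@4, F@5.
Load per day: day 1: 6, day 2: 6, day 3: 6, day 4: 12, day 5: 9, day 6: 7, day 7: 7, day 8: 0, day 9: 0, day 10: 0, day 11: 0.
Peak is 12.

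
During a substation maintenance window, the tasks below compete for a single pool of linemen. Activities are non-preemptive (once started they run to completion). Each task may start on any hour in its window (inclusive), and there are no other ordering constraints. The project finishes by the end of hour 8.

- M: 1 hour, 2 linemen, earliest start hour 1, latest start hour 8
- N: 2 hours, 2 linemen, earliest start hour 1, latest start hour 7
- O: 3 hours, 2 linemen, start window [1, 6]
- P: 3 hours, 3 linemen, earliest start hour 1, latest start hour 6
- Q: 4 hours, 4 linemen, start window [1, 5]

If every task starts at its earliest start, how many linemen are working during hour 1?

13

At early start, hour 1 has: M, N, O, P, Q.
Demand: 2 + 2 + 2 + 3 + 4 = 13.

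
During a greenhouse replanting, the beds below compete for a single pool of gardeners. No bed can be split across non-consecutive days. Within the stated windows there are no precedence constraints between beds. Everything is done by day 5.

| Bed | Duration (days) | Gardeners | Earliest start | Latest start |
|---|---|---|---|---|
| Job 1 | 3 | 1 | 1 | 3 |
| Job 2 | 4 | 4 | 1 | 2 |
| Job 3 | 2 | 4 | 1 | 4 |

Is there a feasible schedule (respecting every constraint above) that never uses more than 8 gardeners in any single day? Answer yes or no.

Schedule Job 1@1, Job 2@1, Job 3@4: d1:5  d2:5  d3:5  d4:8  d5:4 — peak 8 ≤ 8.

yes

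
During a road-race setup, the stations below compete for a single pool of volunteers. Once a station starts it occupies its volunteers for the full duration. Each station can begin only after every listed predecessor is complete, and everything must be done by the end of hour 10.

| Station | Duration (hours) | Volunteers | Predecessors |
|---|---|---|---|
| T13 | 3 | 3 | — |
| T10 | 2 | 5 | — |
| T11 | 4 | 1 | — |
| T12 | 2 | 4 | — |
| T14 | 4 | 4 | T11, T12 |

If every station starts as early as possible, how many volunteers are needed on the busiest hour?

13

Early-start schedule: T13@1, T10@1, T11@1, T12@1, T14@5.
Load per hour: hour 1: 13, hour 2: 13, hour 3: 4, hour 4: 1, hour 5: 4, hour 6: 4, hour 7: 4, hour 8: 4, hour 9: 0, hour 10: 0.
Peak is 13.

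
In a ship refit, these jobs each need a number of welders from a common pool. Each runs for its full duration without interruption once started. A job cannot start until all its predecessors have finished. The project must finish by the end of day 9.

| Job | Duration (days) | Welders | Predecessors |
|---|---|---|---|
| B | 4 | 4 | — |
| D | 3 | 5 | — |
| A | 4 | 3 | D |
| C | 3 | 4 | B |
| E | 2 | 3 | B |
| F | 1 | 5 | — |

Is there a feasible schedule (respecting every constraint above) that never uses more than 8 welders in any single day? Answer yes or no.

no

The minimum achievable peak is 9; 8 < 9, so no feasible schedule stays within the cap.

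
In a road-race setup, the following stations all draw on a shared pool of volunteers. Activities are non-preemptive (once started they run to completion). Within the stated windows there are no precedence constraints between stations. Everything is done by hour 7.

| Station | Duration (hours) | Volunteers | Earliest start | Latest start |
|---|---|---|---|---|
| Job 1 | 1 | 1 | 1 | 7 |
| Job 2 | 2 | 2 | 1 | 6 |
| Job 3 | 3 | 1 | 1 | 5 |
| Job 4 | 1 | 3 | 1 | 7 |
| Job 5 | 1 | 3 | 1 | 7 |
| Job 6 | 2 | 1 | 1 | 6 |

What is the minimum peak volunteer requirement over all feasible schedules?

3

Early-start (Job 1@1, Job 2@1, Job 3@1, Job 4@1, Job 5@1, Job 6@1) gives peak 11: h1:11  h2:4  h3:1  h4:0  h5:0  h6:0  h7:0.
Shift Job 3→2, Job 4→5, Job 5→6, Job 6→3.
Schedule Job 1@1, Job 2@1, Job 3@2, Job 4@5, Job 5@6, Job 6@3: h1:3  h2:3  h3:2  h4:2  h5:3  h6:3  h7:0 — peak 3.
Total volunteer-hours = 16 over 7 hours ⇒ peak ≥ ⌈16/7⌉ = 3, so 3 is optimal.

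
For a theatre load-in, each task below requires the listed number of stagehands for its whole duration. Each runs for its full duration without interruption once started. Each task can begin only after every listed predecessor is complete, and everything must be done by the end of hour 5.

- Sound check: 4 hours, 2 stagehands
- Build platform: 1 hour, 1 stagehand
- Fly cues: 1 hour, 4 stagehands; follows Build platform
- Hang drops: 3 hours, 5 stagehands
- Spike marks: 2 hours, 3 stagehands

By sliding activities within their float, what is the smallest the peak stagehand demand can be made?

7

Early-start (Sound check@1, Build platform@1, Fly cues@2, Hang drops@1, Spike marks@1) gives peak 14: h1:11  h2:14  h3:7  h4:2  h5:0.
Shift Build platform→4, Fly cues→5, Spike marks→4.
Schedule Sound check@1, Build platform@4, Fly cues@5, Hang drops@1, Spike marks@4: h1:7  h2:7  h3:7  h4:6  h5:7 — peak 7.
Total stagehand-hours = 34 over 5 hours ⇒ peak ≥ ⌈34/5⌉ = 7, so 7 is optimal.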